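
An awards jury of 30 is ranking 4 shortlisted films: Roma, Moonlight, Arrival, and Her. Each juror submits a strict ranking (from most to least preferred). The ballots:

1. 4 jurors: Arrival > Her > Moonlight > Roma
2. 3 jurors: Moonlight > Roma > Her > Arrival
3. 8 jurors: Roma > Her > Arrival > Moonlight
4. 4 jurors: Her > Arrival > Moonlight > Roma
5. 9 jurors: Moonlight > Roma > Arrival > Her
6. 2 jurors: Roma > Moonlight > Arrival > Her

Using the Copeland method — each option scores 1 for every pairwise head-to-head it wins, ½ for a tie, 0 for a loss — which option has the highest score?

Roma

Roma: beats Arrival and Her; loses to Moonlight → score 2.
Moonlight: beats Roma; loses to Arrival and Her → score 1.
Arrival: beats Moonlight; ties Her; loses to Roma → score 1.5.
Her: beats Moonlight; ties Arrival; loses to Roma → score 1.5.
Roma has the best pairwise record.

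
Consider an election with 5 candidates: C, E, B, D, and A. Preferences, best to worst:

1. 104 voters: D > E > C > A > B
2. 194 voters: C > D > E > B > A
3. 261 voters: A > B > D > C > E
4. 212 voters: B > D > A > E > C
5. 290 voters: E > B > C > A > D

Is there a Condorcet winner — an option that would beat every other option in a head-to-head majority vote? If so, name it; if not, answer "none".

none

Checking pairwise contests:
E beats C 606–455.
D beats E 771–290.
E beats B 588–473.
B beats D 763–298.
C beats A 588–473.
Every option loses at least one head-to-head, so there is no Condorcet winner.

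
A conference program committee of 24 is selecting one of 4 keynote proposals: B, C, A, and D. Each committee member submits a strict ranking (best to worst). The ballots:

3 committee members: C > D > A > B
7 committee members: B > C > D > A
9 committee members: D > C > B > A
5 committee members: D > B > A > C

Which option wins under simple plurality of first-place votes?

First-place votes: B 7, C 3, A 0, D 14.
D has the most first-place votes.

D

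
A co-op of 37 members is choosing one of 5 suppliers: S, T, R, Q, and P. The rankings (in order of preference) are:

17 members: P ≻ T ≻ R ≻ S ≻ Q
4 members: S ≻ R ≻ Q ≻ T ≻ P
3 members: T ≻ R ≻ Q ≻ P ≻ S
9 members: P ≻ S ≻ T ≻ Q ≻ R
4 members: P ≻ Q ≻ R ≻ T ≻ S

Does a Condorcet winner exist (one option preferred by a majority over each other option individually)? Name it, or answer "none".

P

P vs S: 33–4 for P.
P vs T: 30–7 for P.
P vs R: 30–7 for P.
P vs Q: 30–7 for P.
P beats every other option head-to-head.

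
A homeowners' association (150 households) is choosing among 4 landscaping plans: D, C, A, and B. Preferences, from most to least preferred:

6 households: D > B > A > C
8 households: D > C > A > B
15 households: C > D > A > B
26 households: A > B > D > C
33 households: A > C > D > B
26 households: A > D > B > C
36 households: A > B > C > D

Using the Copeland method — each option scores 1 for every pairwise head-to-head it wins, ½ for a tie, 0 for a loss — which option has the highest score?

A

D: beats B; loses to C and A → score 1.
C: beats D; loses to A and B → score 1.
A: beats D, C, and B → score 3.
B: beats C; loses to D and A → score 1.
A has the best pairwise record.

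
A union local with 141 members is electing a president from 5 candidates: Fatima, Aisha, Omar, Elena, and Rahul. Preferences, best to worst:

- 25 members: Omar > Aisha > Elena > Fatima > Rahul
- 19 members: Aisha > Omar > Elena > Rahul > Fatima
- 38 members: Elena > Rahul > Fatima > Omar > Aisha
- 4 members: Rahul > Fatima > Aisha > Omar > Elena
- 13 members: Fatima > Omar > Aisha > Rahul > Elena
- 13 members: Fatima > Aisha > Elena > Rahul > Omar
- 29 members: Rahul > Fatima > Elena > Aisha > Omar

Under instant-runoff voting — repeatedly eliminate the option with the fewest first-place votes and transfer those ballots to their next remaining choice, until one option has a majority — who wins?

Elena

Round 1: Fatima 26, Aisha 19, Omar 25, Elena 38, Rahul 33. Eliminate Aisha.
Round 2: Fatima 26, Omar 44, Elena 38, Rahul 33. Eliminate Fatima.
Round 3: Omar 57, Elena 51, Rahul 33. Eliminate Rahul.
Round 4: Omar 61, Elena 80. Elena has a majority.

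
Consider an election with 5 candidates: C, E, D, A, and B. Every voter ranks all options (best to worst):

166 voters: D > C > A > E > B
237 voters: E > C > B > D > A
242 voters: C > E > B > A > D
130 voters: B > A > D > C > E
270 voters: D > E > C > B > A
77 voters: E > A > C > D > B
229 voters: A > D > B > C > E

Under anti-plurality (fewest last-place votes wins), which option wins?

Last-place votes: C 0, E 359, D 242, A 507, B 243.
C is ranked last by the fewest voters, so C wins.

C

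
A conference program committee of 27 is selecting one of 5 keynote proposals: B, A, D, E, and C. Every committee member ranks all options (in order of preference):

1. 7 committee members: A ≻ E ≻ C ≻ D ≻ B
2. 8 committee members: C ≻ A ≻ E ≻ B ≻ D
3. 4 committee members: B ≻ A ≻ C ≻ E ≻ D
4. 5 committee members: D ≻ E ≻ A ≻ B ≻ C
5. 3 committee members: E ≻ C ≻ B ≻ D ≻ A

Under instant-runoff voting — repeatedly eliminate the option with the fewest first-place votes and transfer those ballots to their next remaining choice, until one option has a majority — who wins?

A

Round 1: B 4, A 7, D 5, E 3, C 8. Eliminate E.
Round 2: B 4, A 7, D 5, C 11. Eliminate B.
Round 3: A 11, D 5, C 11. Eliminate D.
Round 4: A 16, C 11. A has a majority.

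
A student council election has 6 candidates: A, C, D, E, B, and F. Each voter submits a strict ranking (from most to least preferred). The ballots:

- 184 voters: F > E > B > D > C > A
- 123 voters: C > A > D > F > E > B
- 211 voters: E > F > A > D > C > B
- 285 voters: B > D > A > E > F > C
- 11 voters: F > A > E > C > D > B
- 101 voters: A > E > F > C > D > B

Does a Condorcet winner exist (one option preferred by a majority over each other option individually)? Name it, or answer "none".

Checking pairwise contests:
D beats A 469–446.
A beats C 608–307.
E beats D 507–408.
A beats E 520–395.
E beats B 630–285.
A beats F 509–406.
Every option loses at least one head-to-head, so there is no Condorcet winner.

none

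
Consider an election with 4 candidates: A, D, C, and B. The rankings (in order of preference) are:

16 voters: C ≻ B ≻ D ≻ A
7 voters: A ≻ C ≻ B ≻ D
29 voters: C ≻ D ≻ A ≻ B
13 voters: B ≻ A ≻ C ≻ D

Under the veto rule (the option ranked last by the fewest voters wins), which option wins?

C

Last-place votes: A 16, D 20, C 0, B 29.
C is ranked last by the fewest voters, so C wins.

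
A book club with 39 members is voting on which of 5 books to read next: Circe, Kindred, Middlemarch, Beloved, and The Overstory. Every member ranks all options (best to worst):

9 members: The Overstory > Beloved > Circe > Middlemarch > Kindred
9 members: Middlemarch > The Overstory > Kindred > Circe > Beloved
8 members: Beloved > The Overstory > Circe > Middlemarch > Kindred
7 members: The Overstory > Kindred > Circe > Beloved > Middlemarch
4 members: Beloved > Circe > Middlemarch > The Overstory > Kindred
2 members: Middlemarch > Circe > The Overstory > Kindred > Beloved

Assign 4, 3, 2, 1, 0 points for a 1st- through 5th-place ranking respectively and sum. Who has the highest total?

Circe: 9·2 + 9·1 + 8·2 + 7·2 + 4·3 + 2·3 = 75
Kindred: 9·0 + 9·2 + 8·0 + 7·3 + 4·0 + 2·1 = 41
Middlemarch: 9·1 + 9·4 + 8·1 + 7·0 + 4·2 + 2·4 = 69
Beloved: 9·3 + 9·0 + 8·4 + 7·1 + 4·4 + 2·0 = 82
The Overstory: 9·4 + 9·3 + 8·3 + 7·4 + 4·1 + 2·2 = 123
The Overstory has the highest Borda score (123).

The Overstory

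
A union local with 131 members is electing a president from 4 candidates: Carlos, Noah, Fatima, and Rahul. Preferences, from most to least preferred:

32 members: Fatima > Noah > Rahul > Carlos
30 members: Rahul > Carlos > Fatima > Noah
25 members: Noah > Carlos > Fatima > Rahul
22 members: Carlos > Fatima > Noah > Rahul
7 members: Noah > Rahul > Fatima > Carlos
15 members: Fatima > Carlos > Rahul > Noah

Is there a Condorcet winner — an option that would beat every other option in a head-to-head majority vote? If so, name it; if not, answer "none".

Checking pairwise contests:
Rahul beats Carlos 69–62.
Carlos beats Noah 67–64.
Carlos beats Fatima 77–54.
Noah beats Rahul 86–45.
Every option loses at least one head-to-head, so there is no Condorcet winner.

none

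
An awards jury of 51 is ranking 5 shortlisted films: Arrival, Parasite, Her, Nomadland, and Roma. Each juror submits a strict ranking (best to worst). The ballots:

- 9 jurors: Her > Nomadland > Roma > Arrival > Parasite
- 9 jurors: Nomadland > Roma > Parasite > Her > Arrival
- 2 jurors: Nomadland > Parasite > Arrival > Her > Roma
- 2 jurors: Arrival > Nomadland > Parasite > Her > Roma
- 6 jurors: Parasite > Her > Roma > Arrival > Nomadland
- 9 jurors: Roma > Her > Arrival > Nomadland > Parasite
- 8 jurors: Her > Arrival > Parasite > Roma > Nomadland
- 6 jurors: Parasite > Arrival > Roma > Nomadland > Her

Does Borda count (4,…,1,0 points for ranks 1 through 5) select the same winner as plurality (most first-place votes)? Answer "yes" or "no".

yes

Borda — scores: Arrival 87, Parasite 92, Her 126, Nomadland 92, Roma 113. Winner: Her.
Plurality — first-place votes: Arrival 2, Parasite 12, Her 17, Nomadland 11, Roma 9. Winner: Her.
The two methods agree.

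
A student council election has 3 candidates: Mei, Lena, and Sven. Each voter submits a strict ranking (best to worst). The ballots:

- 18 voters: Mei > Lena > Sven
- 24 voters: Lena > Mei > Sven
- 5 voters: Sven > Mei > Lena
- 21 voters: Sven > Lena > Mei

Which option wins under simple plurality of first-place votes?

Sven

First-place votes: Mei 18, Lena 24, Sven 26.
Sven has the most first-place votes.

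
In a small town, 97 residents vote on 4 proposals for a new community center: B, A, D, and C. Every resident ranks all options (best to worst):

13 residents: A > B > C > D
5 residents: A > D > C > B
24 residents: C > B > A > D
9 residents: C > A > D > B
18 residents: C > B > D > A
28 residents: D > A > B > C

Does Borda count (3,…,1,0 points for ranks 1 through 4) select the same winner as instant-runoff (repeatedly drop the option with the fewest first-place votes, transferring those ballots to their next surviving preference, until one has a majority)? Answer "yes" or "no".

yes

Borda — scores: B 138, A 152, D 121, C 171. Winner: C.
Instant-runoff — R1 B 0, A 18, D 28, C 51 (C winner). Winner: C.
The two methods agree.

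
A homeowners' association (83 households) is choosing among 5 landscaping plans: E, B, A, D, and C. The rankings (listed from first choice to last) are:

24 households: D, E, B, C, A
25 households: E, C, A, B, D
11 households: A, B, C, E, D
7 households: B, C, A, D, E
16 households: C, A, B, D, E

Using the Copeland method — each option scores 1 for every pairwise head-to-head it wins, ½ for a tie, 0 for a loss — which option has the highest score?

E

E: beats B, A, and C; loses to D → score 3.
B: beats D and C; loses to E and A → score 2.
A: beats B and D; loses to E and C → score 2.
D: beats E; loses to B, A, and C → score 1.
C: beats A and D; loses to E and B → score 2.
E has the best pairwise record.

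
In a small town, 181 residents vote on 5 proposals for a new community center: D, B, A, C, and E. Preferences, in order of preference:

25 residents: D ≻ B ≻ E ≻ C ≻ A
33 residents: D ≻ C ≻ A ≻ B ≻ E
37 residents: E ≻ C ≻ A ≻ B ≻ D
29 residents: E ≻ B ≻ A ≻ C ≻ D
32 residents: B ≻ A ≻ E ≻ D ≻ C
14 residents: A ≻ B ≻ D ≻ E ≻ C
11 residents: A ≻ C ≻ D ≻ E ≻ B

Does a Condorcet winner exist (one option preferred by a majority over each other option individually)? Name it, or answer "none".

Checking pairwise contests:
B beats D 112–69.
A beats B 95–86.
C beats A 95–86.
D beats C 104–77.
B beats E 104–77.
Every option loses at least one head-to-head, so there is no Condorcet winner.

none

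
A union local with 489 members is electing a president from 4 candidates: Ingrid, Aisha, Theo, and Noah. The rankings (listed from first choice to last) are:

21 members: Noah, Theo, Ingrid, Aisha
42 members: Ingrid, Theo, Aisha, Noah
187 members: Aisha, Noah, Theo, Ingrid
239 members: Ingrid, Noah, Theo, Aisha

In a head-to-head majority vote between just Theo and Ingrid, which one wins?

Ingrid

Voters preferring Theo to Ingrid: 208; preferring Ingrid to Theo: 281.
Ingrid wins the head-to-head.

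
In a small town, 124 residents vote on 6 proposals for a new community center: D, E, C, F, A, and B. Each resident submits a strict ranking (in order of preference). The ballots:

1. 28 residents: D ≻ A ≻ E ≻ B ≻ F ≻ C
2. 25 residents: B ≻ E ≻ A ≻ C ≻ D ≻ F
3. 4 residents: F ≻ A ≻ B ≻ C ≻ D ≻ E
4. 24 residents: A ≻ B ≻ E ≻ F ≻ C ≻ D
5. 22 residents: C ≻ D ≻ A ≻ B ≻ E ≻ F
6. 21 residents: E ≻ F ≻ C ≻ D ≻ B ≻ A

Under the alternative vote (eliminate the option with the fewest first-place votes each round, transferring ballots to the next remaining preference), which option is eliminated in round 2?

Round 1: D 28, E 21, C 22, F 4, A 24, B 25. Eliminate F.
Round 2: D 28, E 21, C 22, A 28, B 25. Eliminate E.

E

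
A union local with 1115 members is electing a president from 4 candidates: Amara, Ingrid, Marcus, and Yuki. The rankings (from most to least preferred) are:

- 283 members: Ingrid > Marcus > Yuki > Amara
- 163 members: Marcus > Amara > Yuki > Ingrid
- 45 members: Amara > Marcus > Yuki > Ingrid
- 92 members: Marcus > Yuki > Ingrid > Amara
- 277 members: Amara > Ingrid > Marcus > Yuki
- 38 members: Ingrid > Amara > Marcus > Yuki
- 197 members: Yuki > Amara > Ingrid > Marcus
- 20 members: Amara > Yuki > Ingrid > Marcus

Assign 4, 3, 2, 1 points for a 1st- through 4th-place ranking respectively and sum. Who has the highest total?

Ingrid

Amara: 283·1 + 163·3 + 45·4 + 92·1 + 277·4 + 38·3 + 197·3 + 20·4 = 2937
Ingrid: 283·4 + 163·1 + 45·1 + 92·2 + 277·3 + 38·4 + 197·2 + 20·2 = 2941
Marcus: 283·3 + 163·4 + 45·3 + 92·4 + 277·2 + 38·2 + 197·1 + 20·1 = 2851
Yuki: 283·2 + 163·2 + 45·2 + 92·3 + 277·1 + 38·1 + 197·4 + 20·3 = 2421
Ingrid has the highest Borda score (2941).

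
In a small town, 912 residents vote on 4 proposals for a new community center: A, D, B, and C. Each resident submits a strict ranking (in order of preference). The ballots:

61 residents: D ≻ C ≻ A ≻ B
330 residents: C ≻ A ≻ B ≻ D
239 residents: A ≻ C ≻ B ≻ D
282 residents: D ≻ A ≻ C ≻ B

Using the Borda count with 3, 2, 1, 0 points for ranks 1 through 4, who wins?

A

A: 61·1 + 330·2 + 239·3 + 282·2 = 2002
D: 61·3 + 330·0 + 239·0 + 282·3 = 1029
B: 61·0 + 330·1 + 239·1 + 282·0 = 569
C: 61·2 + 330·3 + 239·2 + 282·1 = 1872
A has the highest Borda score (2002).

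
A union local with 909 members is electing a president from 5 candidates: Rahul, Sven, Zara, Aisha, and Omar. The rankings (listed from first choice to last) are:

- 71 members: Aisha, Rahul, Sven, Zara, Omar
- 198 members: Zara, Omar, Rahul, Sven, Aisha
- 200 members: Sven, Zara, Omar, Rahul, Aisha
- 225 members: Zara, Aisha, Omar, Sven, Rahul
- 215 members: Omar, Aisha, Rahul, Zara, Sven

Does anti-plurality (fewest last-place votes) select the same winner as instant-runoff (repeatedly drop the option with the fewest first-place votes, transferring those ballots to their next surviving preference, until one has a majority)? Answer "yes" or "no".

Anti-plurality — last-place votes: Rahul 225, Sven 215, Zara 0, Aisha 398, Omar 71. Winner: Zara.
Instant-runoff — R1 Rahul 0, Sven 200, Zara 423, Aisha 71, Omar 215 (Rahul out); R2 Sven 200, Zara 423, Aisha 71, Omar 215 (Aisha out); R3 Sven 271, Zara 423, Omar 215 (Omar out); R4 Sven 271, Zara 638 (Zara winner). Winner: Zara.
The two methods agree.

yes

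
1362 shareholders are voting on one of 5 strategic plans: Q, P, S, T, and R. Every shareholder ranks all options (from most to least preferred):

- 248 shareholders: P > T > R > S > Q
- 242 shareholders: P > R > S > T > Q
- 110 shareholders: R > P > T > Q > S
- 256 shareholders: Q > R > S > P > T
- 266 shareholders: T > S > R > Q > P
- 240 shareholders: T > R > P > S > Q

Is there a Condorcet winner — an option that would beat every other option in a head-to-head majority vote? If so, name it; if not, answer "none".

none

Checking pairwise contests:
P beats Q 840–522.
R beats P 872–490.
P beats S 840–522.
P beats T 856–506.
T beats R 754–608.
Every option loses at least one head-to-head, so there is no Condorcet winner.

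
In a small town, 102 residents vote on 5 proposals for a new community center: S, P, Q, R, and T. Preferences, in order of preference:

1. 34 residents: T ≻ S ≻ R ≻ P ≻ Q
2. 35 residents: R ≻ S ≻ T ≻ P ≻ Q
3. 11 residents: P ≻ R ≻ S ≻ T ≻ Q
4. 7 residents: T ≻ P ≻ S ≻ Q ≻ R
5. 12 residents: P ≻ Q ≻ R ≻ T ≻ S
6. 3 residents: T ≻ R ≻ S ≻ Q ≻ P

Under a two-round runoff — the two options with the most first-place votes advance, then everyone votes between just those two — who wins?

R

Round 1 first-place votes: S 0, P 23, Q 0, R 35, T 44.
T and R advance.
Runoff: T is preferred to R by 44 voters; R by 58.
R wins the runoff.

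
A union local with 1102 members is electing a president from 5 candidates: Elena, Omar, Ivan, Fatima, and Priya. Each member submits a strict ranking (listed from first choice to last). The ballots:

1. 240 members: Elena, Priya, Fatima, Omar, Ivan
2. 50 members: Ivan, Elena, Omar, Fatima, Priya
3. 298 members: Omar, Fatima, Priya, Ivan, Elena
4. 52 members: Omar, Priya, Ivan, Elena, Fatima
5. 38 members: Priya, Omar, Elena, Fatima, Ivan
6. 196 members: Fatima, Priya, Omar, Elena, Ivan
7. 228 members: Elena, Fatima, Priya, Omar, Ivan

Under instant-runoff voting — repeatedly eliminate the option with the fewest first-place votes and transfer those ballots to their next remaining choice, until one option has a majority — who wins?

Omar

Round 1: Elena 468, Omar 350, Ivan 50, Fatima 196, Priya 38. Eliminate Priya.
Round 2: Elena 468, Omar 388, Ivan 50, Fatima 196. Eliminate Ivan.
Round 3: Elena 518, Omar 388, Fatima 196. Eliminate Fatima.
Round 4: Elena 518, Omar 584. Omar has a majority.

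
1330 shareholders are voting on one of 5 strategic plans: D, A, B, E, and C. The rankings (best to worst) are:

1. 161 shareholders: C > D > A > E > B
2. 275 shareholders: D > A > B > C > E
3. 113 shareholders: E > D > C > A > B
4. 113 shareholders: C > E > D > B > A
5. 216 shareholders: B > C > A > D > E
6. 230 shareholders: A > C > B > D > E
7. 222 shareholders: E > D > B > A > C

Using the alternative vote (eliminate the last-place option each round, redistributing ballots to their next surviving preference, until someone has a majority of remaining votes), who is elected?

C

Round 1: D 275, A 230, B 216, E 335, C 274. Eliminate B.
Round 2: D 275, A 230, E 335, C 490. Eliminate A.
Round 3: D 275, E 335, C 720. C has a majority.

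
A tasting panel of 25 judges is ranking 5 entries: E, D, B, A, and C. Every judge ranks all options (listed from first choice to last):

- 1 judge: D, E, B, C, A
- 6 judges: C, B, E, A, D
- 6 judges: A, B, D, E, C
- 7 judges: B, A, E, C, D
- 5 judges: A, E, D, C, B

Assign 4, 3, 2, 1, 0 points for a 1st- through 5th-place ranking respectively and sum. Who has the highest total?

E: 1·3 + 6·2 + 6·1 + 7·2 + 5·3 = 50
D: 1·4 + 6·0 + 6·2 + 7·0 + 5·2 = 26
B: 1·2 + 6·3 + 6·3 + 7·4 + 5·0 = 66
A: 1·0 + 6·1 + 6·4 + 7·3 + 5·4 = 71
C: 1·1 + 6·4 + 6·0 + 7·1 + 5·1 = 37
A has the highest Borda score (71).

A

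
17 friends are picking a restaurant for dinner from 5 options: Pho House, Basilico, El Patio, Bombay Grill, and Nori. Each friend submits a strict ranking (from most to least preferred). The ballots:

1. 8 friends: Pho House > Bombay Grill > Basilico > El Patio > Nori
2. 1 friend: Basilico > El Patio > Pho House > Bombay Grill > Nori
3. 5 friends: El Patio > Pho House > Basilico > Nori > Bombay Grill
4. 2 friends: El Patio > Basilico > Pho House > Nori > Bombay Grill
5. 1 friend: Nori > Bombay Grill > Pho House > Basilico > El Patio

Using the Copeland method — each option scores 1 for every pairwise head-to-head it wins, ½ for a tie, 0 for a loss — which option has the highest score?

Pho House

Pho House: beats Basilico, El Patio, Bombay Grill, and Nori → score 4.
Basilico: beats El Patio and Nori; loses to Pho House and Bombay Grill → score 2.
El Patio: beats Nori; loses to Pho House, Basilico, and Bombay Grill → score 1.
Bombay Grill: beats Basilico, El Patio, and Nori; loses to Pho House → score 3.
Nori: loses to Pho House, Basilico, El Patio, and Bombay Grill → score 0.
Pho House has the best pairwise record.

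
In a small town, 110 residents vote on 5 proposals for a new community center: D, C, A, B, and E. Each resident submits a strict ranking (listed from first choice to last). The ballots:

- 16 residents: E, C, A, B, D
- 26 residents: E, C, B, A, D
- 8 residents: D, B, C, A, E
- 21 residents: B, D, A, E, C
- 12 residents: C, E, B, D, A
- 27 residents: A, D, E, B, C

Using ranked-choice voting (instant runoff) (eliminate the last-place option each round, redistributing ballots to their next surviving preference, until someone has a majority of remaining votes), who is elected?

E

Round 1: D 8, C 12, A 27, B 21, E 42. Eliminate D.
Round 2: C 12, A 27, B 29, E 42. Eliminate C.
Round 3: A 27, B 29, E 54. Eliminate A.
Round 4: B 29, E 81. E has a majority.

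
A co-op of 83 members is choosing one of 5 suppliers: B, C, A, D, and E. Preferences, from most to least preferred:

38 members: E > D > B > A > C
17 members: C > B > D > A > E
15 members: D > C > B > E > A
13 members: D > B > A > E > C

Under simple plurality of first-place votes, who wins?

First-place votes: B 0, C 17, A 0, D 28, E 38.
E has the most first-place votes.

E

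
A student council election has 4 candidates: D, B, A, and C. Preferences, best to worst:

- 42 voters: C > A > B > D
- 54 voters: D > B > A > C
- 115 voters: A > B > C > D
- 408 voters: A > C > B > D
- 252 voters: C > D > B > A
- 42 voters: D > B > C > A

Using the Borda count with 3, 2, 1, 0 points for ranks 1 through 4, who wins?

C

D: 42·0 + 54·3 + 115·0 + 408·0 + 252·2 + 42·3 = 792
B: 42·1 + 54·2 + 115·2 + 408·1 + 252·1 + 42·2 = 1124
A: 42·2 + 54·1 + 115·3 + 408·3 + 252·0 + 42·0 = 1707
C: 42·3 + 54·0 + 115·1 + 408·2 + 252·3 + 42·1 = 1855
C has the highest Borda score (1855).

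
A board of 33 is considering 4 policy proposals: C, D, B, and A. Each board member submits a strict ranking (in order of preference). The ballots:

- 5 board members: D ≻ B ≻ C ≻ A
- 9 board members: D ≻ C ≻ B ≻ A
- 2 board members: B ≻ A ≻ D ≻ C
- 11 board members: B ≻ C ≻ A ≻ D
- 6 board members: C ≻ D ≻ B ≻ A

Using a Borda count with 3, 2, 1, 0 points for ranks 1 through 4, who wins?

B

C: 5·1 + 9·2 + 2·0 + 11·2 + 6·3 = 63
D: 5·3 + 9·3 + 2·1 + 11·0 + 6·2 = 56
B: 5·2 + 9·1 + 2·3 + 11·3 + 6·1 = 64
A: 5·0 + 9·0 + 2·2 + 11·1 + 6·0 = 15
B has the highest Borda score (64).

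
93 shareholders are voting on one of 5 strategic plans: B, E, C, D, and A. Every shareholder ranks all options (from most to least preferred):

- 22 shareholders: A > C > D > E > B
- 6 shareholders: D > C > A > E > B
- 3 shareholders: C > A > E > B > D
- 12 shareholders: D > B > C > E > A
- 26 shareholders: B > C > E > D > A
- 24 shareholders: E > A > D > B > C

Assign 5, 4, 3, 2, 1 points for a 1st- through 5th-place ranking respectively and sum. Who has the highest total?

C

B: 22·1 + 6·1 + 3·2 + 12·4 + 26·5 + 24·2 = 260
E: 22·2 + 6·2 + 3·3 + 12·2 + 26·3 + 24·5 = 287
C: 22·4 + 6·4 + 3·5 + 12·3 + 26·4 + 24·1 = 291
D: 22·3 + 6·5 + 3·1 + 12·5 + 26·2 + 24·3 = 283
A: 22·5 + 6·3 + 3·4 + 12·1 + 26·1 + 24·4 = 274
C has the highest Borda score (291).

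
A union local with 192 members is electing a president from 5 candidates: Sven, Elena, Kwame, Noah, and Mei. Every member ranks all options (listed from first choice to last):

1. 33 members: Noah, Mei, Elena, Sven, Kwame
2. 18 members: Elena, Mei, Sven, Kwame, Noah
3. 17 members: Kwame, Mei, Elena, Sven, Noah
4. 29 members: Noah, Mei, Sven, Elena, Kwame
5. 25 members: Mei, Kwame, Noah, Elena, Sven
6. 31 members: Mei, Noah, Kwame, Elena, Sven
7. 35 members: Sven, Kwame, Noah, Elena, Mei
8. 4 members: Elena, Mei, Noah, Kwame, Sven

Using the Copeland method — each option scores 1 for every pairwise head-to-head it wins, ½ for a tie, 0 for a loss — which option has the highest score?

Noah

Sven: beats Kwame; loses to Elena, Noah, and Mei → score 1.
Elena: beats Sven; loses to Kwame, Noah, and Mei → score 1.
Kwame: beats Elena; loses to Sven, Noah, and Mei → score 1.
Noah: beats Sven, Elena, Kwame, and Mei → score 4.
Mei: beats Sven, Elena, and Kwame; loses to Noah → score 3.
Noah has the best pairwise record.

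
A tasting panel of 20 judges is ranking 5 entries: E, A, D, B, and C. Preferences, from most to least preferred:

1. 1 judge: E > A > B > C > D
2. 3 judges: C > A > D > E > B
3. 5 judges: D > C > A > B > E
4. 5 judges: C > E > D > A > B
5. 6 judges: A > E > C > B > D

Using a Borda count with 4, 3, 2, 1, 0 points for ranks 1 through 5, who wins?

E: 1·4 + 3·1 + 5·0 + 5·3 + 6·3 = 40
A: 1·3 + 3·3 + 5·2 + 5·1 + 6·4 = 51
D: 1·0 + 3·2 + 5·4 + 5·2 + 6·0 = 36
B: 1·2 + 3·0 + 5·1 + 5·0 + 6·1 = 13
C: 1·1 + 3·4 + 5·3 + 5·4 + 6·2 = 60
C has the highest Borda score (60).

C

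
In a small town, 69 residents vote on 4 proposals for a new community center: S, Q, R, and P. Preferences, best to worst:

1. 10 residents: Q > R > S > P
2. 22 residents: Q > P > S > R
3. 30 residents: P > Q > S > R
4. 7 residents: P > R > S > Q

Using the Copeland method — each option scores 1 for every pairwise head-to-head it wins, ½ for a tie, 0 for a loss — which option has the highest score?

S: beats R; loses to Q and P → score 1.
Q: beats S and R; loses to P → score 2.
R: loses to S, Q, and P → score 0.
P: beats S, Q, and R → score 3.
P has the best pairwise record.

P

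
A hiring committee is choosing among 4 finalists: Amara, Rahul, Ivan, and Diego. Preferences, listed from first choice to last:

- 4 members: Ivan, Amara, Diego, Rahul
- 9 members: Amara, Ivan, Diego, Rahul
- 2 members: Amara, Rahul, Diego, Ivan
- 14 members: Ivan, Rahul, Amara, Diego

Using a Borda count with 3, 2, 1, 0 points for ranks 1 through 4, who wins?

Ivan

Amara: 4·2 + 9·3 + 2·3 + 14·1 = 55
Rahul: 4·0 + 9·0 + 2·2 + 14·2 = 32
Ivan: 4·3 + 9·2 + 2·0 + 14·3 = 72
Diego: 4·1 + 9·1 + 2·1 + 14·0 = 15
Ivan has the highest Borda score (72).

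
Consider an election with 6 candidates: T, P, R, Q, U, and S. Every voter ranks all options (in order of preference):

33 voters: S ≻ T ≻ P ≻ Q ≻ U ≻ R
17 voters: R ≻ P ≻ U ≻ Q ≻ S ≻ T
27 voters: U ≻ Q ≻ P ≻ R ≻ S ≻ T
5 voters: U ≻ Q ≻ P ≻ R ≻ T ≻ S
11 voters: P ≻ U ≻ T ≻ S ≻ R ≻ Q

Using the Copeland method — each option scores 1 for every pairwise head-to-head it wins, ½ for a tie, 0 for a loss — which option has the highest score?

T: loses to P, R, Q, U, and S → score 0.
P: beats T, R, Q, U, and S → score 5.
R: beats T and S; loses to P, Q, and U → score 2.
Q: beats T, R, and S; loses to P and U → score 3.
U: beats T, R, Q, and S; loses to P → score 4.
S: beats T; loses to P, R, Q, and U → score 1.
P has the best pairwise record.

P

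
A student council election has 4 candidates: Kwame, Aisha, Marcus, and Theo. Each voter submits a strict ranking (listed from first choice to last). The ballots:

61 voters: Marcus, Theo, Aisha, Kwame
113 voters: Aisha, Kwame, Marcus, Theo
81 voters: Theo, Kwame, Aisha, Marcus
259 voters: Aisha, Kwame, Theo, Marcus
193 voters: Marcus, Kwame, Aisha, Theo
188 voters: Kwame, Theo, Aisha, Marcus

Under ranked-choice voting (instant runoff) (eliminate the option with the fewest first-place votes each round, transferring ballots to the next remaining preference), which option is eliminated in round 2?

Marcus

Round 1: Kwame 188, Aisha 372, Marcus 254, Theo 81. Eliminate Theo.
Round 2: Kwame 269, Aisha 372, Marcus 254. Eliminate Marcus.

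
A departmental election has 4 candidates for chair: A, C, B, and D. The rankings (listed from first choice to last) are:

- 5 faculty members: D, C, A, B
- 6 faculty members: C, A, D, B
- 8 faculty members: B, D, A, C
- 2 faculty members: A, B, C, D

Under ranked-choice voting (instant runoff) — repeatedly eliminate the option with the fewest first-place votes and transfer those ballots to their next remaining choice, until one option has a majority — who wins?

C

Round 1: A 2, C 6, B 8, D 5. Eliminate A.
Round 2: C 6, B 10, D 5. Eliminate D.
Round 3: C 11, B 10. C has a majority.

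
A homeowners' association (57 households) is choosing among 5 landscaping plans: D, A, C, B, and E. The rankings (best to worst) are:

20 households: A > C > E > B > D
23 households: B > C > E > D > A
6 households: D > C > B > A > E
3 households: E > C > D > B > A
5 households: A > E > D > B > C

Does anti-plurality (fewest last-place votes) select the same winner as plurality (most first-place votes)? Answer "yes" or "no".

no

Anti-plurality — last-place votes: D 20, A 26, C 5, B 0, E 6. Winner: B.
Plurality — first-place votes: D 6, A 25, C 0, B 23, E 3. Winner: A.
The two methods disagree.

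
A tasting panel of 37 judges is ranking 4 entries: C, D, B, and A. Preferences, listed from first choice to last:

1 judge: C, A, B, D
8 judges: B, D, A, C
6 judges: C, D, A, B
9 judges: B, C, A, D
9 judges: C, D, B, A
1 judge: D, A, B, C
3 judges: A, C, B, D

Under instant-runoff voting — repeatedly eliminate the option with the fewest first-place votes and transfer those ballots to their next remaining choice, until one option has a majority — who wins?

C

Round 1: C 16, D 1, B 17, A 3. Eliminate D.
Round 2: C 16, B 17, A 4. Eliminate A.
Round 3: C 19, B 18. C has a majority.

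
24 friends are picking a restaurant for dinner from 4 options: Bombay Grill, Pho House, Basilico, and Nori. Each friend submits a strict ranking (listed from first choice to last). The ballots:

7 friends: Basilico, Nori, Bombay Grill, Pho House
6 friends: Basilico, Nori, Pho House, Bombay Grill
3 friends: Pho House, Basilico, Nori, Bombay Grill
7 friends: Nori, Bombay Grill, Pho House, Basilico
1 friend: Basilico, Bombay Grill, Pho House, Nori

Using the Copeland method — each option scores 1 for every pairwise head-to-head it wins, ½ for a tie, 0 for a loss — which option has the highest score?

Bombay Grill: beats Pho House; loses to Basilico and Nori → score 1.
Pho House: loses to Bombay Grill, Basilico, and Nori → score 0.
Basilico: beats Bombay Grill, Pho House, and Nori → score 3.
Nori: beats Bombay Grill and Pho House; loses to Basilico → score 2.
Basilico has the best pairwise record.

Basilico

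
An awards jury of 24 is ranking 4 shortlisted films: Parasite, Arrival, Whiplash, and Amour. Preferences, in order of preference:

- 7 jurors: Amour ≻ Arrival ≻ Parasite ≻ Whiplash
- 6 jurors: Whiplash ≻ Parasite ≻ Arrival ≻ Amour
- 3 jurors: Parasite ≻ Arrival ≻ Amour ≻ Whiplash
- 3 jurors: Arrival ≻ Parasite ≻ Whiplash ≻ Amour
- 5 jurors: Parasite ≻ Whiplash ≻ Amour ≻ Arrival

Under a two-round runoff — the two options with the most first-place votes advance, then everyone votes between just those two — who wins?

Parasite

Round 1 first-place votes: Parasite 8, Arrival 3, Whiplash 6, Amour 7.
Parasite and Amour advance.
Runoff: Parasite is preferred to Amour by 17 voters; Amour by 7.
Parasite wins the runoff.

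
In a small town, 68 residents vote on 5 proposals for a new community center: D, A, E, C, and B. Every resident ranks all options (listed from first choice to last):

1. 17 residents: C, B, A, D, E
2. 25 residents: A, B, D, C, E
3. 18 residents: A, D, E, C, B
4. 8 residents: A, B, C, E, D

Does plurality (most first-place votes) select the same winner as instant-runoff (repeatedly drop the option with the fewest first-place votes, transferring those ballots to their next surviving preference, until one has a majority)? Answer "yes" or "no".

yes

Plurality — first-place votes: D 0, A 51, E 0, C 17, B 0. Winner: A.
Instant-runoff — R1 D 0, A 51, E 0, C 17, B 0 (A winner). Winner: A.
The two methods agree.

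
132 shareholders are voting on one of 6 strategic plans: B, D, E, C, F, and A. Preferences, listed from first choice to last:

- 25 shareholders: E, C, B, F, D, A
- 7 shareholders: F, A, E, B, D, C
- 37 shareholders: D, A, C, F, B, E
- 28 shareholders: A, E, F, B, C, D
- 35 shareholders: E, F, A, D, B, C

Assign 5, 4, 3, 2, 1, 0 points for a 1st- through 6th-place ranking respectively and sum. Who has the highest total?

E

B: 25·3 + 7·2 + 37·1 + 28·2 + 35·1 = 217
D: 25·1 + 7·1 + 37·5 + 28·0 + 35·2 = 287
E: 25·5 + 7·3 + 37·0 + 28·4 + 35·5 = 433
C: 25·4 + 7·0 + 37·3 + 28·1 + 35·0 = 239
F: 25·2 + 7·5 + 37·2 + 28·3 + 35·4 = 383
A: 25·0 + 7·4 + 37·4 + 28·5 + 35·3 = 421
E has the highest Borda score (433).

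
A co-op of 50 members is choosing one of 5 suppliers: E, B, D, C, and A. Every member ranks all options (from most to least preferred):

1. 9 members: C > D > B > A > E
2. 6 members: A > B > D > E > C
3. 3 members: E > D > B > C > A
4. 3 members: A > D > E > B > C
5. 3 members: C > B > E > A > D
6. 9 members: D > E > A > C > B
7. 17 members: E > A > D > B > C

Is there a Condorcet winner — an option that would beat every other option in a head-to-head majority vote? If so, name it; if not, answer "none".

none

Checking pairwise contests:
D beats E 27–23.
E beats B 32–18.
A beats D 29–21.
E beats C 38–12.
E beats A 32–18.
Every option loses at least one head-to-head, so there is no Condorcet winner.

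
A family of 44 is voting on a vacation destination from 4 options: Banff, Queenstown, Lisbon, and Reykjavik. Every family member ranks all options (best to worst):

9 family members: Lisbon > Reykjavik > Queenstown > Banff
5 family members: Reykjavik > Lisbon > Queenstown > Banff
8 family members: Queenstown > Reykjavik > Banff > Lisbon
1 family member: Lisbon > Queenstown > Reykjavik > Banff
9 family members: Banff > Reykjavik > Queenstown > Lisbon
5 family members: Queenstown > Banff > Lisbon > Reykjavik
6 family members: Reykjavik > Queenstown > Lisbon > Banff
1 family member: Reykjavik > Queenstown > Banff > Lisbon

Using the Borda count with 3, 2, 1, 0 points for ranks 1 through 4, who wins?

Banff: 9·0 + 5·0 + 8·1 + 1·0 + 9·3 + 5·2 + 6·0 + 1·1 = 46
Queenstown: 9·1 + 5·1 + 8·3 + 1·2 + 9·1 + 5·3 + 6·2 + 1·2 = 78
Lisbon: 9·3 + 5·2 + 8·0 + 1·3 + 9·0 + 5·1 + 6·1 + 1·0 = 51
Reykjavik: 9·2 + 5·3 + 8·2 + 1·1 + 9·2 + 5·0 + 6·3 + 1·3 = 89
Reykjavik has the highest Borda score (89).

Reykjavik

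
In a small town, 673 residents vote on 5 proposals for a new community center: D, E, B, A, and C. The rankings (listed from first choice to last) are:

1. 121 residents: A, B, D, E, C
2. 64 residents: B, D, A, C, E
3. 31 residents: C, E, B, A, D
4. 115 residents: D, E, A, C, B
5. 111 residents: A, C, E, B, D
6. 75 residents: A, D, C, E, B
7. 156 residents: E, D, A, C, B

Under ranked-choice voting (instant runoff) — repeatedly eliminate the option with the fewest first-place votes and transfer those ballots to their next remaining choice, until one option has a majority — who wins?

A

Round 1: D 115, E 156, B 64, A 307, C 31. Eliminate C.
Round 2: D 115, E 187, B 64, A 307. Eliminate B.
Round 3: D 179, E 187, A 307. Eliminate D.
Round 4: E 302, A 371. A has a majority.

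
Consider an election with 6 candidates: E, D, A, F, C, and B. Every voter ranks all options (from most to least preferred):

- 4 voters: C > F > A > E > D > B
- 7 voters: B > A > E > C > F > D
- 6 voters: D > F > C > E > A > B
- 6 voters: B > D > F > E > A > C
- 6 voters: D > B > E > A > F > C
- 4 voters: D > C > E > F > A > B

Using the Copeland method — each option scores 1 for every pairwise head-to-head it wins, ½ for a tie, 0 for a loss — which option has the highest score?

E: beats A, F, and C; loses to D and B → score 3.
D: beats E, A, F, C, and B → score 5.
A: beats C; loses to E, D, F, and B → score 1.
F: beats A and C; loses to E, D, and B → score 2.
C: loses to E, D, A, F, and B → score 0.
B: beats E, A, F, and C; loses to D → score 4.
D has the best pairwise record.

D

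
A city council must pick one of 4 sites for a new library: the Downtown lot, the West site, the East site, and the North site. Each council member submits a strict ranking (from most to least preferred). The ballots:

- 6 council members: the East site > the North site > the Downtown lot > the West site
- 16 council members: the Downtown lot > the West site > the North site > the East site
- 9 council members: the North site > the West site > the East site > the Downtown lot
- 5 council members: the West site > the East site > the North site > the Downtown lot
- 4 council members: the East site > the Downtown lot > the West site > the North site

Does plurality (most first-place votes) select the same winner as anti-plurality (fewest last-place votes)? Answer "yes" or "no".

Plurality — first-place votes: the Downtown lot 16, the West site 5, the East site 10, the North site 9. Winner: the Downtown lot.
Anti-plurality — last-place votes: the Downtown lot 14, the West site 6, the East site 16, the North site 4. Winner: the North site.
The two methods disagree.

no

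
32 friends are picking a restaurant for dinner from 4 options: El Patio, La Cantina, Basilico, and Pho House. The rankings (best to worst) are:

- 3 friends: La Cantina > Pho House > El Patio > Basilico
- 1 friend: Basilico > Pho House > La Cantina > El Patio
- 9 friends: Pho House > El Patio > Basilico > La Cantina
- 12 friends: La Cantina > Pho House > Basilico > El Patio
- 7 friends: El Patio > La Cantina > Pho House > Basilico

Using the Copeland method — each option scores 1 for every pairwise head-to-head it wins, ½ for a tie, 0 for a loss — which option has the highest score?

El Patio: beats Basilico; ties La Cantina; loses to Pho House → score 1.5.
La Cantina: beats Basilico and Pho House; ties El Patio → score 2.5.
Basilico: loses to El Patio, La Cantina, and Pho House → score 0.
Pho House: beats El Patio and Basilico; loses to La Cantina → score 2.
La Cantina has the best pairwise record.

La Cantina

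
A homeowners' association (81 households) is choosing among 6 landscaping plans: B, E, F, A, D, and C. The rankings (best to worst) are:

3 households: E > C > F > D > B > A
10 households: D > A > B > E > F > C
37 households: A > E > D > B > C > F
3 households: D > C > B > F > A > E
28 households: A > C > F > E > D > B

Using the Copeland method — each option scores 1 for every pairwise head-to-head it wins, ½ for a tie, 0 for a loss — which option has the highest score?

A

B: beats F and C; loses to E, A, and D → score 2.
E: beats B, F, D, and C; loses to A → score 4.
F: loses to B, E, A, D, and C → score 0.
A: beats B, E, F, D, and C → score 5.
D: beats B, F, and C; loses to E and A → score 3.
C: beats F; loses to B, E, A, and D → score 1.
A has the best pairwise record.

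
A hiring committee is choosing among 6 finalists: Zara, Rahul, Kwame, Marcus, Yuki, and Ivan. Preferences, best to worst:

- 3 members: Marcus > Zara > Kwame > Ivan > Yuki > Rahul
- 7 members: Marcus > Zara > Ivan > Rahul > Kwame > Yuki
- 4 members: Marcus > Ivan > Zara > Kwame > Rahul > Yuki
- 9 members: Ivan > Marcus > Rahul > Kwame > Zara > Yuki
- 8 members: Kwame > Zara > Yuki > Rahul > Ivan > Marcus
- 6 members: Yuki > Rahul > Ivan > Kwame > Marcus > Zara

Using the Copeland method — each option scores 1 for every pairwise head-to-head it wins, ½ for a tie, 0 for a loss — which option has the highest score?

Zara: beats Rahul and Yuki; loses to Kwame, Marcus, and Ivan → score 2.
Rahul: beats Kwame and Yuki; loses to Zara, Marcus, and Ivan → score 2.
Kwame: beats Zara and Yuki; loses to Rahul, Marcus, and Ivan → score 2.
Marcus: beats Zara, Rahul, Kwame, and Yuki; loses to Ivan → score 4.
Yuki: loses to Zara, Rahul, Kwame, Marcus, and Ivan → score 0.
Ivan: beats Zara, Rahul, Kwame, Marcus, and Yuki → score 5.
Ivan has the best pairwise record.

Ivan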